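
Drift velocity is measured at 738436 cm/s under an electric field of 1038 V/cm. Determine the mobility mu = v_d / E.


Step 1: mu = v_d / E
Step 2: mu = 738436 / 1038
Step 3: mu = 711.4 cm^2/(V*s)

711.4


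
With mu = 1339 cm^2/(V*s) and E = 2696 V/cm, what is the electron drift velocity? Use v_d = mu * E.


Step 1: v_d = mu * E
Step 2: v_d = 1339 * 2696 = 3609944
Step 3: v_d = 3.61e+06 cm/s

3.61e+06


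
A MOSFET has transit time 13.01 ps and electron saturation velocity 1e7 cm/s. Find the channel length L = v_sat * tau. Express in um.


Step 1: tau in seconds = 13.01 ps * 1e-12 = 1.3010e-11 s
Step 2: L = v_sat * tau = 1e7 * 1.3010e-11 = 1.3010e-04 cm
Step 3: L in um = 1.3010e-04 * 1e4 = 1.301 um

1.301


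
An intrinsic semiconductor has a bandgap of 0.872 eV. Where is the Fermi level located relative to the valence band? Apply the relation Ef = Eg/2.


Step 1: For an intrinsic semiconductor, the Fermi level sits at midgap.
Step 2: Ef = Eg / 2 = 0.872 / 2 = 0.436 eV

0.436


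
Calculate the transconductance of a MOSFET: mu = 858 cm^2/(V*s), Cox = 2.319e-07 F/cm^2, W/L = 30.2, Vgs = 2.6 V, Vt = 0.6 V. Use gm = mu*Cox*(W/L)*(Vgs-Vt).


Step 1: Vov = Vgs - Vt = 2.6 - 0.6 = 2.0 V
Step 2: gm = mu * Cox * (W/L) * Vov
Step 3: gm = 858 * 2.319e-07 * 30.2 * 2.0 = 1.20e-02 S

1.20e-02


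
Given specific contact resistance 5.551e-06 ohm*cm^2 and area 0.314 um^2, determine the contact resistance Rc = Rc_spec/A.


Step 1: Convert area to cm^2: 0.314 um^2 = 3.1400e-09 cm^2
Step 2: Rc = Rc_spec / A = 5.551e-06 / 3.1400e-09
Step 3: Rc = 1.77e+03 ohms

1.77e+03


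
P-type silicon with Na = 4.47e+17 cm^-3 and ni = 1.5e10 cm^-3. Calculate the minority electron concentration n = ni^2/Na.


Step 1: Majority hole concentration p ≈ Na = 4.47e+17 cm^-3
Step 2: n = ni^2 / Na = (1.5e10)^2 / 4.47e+17
Step 3: n = 5.03e+02 cm^-3

5.03e+02


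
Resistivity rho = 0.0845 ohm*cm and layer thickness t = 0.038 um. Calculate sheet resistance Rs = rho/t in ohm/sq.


Step 1: Convert thickness to cm: t = 0.038 um = 3.8000e-06 cm
Step 2: Rs = rho / t = 0.0845 / 3.8000e-06
Step 3: Rs = 22236.8 ohm/sq

22236.8


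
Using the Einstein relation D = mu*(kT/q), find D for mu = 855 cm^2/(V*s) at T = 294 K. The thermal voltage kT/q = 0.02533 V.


Step 1: D = mu * (kT/q)
Step 2: D = 855 * 0.02533
Step 3: D = 21.66 cm^2/s

21.66


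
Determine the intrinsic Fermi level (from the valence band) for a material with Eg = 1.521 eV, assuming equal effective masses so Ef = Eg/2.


Step 1: For an intrinsic semiconductor, the Fermi level sits at midgap.
Step 2: Ef = Eg / 2 = 1.521 / 2 = 0.7605 eV

0.7605


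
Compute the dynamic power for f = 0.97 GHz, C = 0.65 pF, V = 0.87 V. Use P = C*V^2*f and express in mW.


Step 1: V^2 = 0.87^2 = 0.7569 V^2
Step 2: P = C*V^2*f = 0.65e-12 F * 0.7569 * 0.97e9 Hz
Step 3: P = 4.7722545e-04 W
Step 4: P = 0.477 mW

0.477


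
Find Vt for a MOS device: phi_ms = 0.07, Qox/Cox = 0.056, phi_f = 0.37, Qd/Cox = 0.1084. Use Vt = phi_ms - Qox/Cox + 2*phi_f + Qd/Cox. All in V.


Step 1: Vt = phi_ms - Qox/Cox + 2*phi_f + Qd/Cox
Step 2: Vt = 0.07 - 0.056 + 2*0.37 + 0.1084
Step 3: Vt = 0.07 - 0.056 + 0.74 + 0.1084
Step 4: Vt = 0.8624 V

0.8624


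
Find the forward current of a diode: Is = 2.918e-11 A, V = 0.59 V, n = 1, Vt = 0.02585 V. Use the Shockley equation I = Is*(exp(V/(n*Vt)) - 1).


Step 1: V/(n*Vt) = 0.59/(1*0.02585) = 22.8240
Step 2: exp(22.8240) = 8.1722e+09
Step 3: I = 2.918e-11 * (8.1722e+09 - 1) = 2.38e-01 A

2.38e-01


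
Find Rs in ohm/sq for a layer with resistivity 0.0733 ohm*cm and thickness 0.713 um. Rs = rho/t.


Step 1: Convert thickness to cm: t = 0.713 um = 7.1300e-05 cm
Step 2: Rs = rho / t = 0.0733 / 7.1300e-05
Step 3: Rs = 1028.1 ohm/sq

1028.1


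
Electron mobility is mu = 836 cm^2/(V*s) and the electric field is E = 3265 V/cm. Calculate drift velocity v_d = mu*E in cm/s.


Step 1: v_d = mu * E
Step 2: v_d = 836 * 3265 = 2729540
Step 3: v_d = 2.73e+06 cm/s

2.73e+06


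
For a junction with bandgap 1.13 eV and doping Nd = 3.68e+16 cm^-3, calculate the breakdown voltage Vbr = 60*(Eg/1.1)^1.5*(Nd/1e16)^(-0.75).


Step 1: Eg/1.1 = 1.13/1.1 = 1.027273
Step 2: (Eg/1.1)^1.5 = 1.027273^1.5 = 1.041187
Step 3: (Nd/1e16)^(-0.75) = (3.68)^(-0.75) = 0.376369
Step 4: Vbr = 60 * 1.041187 * 0.376369 = 23.5 V

23.5


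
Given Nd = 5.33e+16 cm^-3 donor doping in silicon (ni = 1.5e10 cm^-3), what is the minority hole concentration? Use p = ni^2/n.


Step 1: Since Nd >> ni, n ≈ Nd = 5.33e+16 cm^-3
Step 2: p = ni^2 / n = (1.5e10)^2 / 5.33e+16
Step 3: p = 2.25e20 / 5.33e+16 = 4.22e+03 cm^-3

4.22e+03


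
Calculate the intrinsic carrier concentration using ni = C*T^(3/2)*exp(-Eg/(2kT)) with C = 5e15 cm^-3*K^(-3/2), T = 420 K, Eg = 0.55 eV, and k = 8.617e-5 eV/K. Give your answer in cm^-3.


Step 1: Compute kT = 8.617e-5 * 420 = 0.0361914 eV
Step 2: Exponent = -Eg/(2kT) = -0.55/(2*0.0361914) = -7.59849
Step 3: T^(3/2) = 420^1.5 = 8607.44
Step 4: ni = 5e15 * 8607.44 * exp(-7.59849) = 2.16e+16 cm^-3

2.16e+16


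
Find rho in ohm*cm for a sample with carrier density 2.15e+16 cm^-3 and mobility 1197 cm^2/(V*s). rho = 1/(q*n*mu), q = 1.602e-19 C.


Step 1: sigma = q * n * mu = 1.602e-19 * 2.15e+16 * 1197 = 4.12283e+00 S/cm
Step 2: rho = 1 / sigma = 1 / 4.12283e+00 = 0.2426 ohm*cm

0.2426


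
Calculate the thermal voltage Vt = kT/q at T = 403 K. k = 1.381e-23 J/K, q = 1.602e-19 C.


Step 1: kT = 1.381e-23 * 403 = 5.56543e-21 J
Step 2: Vt = kT/q = 5.56543e-21 / 1.602e-19
Step 3: Vt = 0.03474 V

0.03474


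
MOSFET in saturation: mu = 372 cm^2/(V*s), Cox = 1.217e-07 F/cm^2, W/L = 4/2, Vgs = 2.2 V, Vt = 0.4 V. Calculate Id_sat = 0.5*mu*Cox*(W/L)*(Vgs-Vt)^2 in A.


Step 1: Overdrive voltage Vov = Vgs - Vt = 2.2 - 0.4 = 1.8 V
Step 2: W/L = 4/2 = 2
Step 3: Id = 0.5 * 372 * 1.217e-07 * 2 * 1.8^2
Step 4: Id = 1.47e-04 A

1.47e-04


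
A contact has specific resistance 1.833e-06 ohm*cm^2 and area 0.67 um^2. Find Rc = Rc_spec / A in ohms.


Step 1: Convert area to cm^2: 0.67 um^2 = 6.7000e-09 cm^2
Step 2: Rc = Rc_spec / A = 1.833e-06 / 6.7000e-09
Step 3: Rc = 2.74e+02 ohms

2.74e+02


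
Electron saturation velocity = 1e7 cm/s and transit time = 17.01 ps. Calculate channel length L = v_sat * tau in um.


Step 1: tau in seconds = 17.01 ps * 1e-12 = 1.7010e-11 s
Step 2: L = v_sat * tau = 1e7 * 1.7010e-11 = 1.7010e-04 cm
Step 3: L in um = 1.7010e-04 * 1e4 = 1.701 um

1.701


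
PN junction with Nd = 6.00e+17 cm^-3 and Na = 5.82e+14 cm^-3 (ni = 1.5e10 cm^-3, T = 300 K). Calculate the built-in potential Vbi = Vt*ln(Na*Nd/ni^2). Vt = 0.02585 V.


Step 1: Compute Na*Nd/ni^2 = 5.82e+14 * 6.00e+17 / (1.5e10)^2 = 1.5520e+12
Step 2: ln(1.5520e+12) = 28.0706
Step 3: Vbi = 0.02585 * 28.0706 = 0.726 V

0.726


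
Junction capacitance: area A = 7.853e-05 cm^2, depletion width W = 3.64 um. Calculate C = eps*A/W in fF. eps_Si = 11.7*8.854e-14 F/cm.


Step 1: eps_Si = 11.7 * 8.854e-14 = 1.035918e-12 F/cm
Step 2: W in cm = 3.64 * 1e-4 = 3.64e-04 cm
Step 3: C = 1.035918e-12 * 7.853e-05 / 3.64e-04 = 2.234908e-13 F
Step 4: C = 223.49 fF

223.49


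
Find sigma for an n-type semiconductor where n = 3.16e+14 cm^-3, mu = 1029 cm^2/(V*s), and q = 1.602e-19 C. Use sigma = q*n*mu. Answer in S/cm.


Step 1: sigma = q * n * mu
Step 2: sigma = 1.602e-19 * 3.16e+14 * 1029
Step 3: sigma = 5.209e-02 S/cm

5.209e-02


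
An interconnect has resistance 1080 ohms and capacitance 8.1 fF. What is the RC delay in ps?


Step 1: tau = R * C
Step 2: tau = 1080 * 8.1 fF = 1080 * 8.1e-15 F
Step 3: tau = 8.748e-12 s = 8.748 ps

8.748


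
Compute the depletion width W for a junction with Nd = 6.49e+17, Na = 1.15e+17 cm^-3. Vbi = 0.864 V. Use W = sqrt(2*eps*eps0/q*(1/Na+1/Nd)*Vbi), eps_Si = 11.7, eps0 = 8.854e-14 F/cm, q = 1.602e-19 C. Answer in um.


Step 1: 1/Na + 1/Nd = 1/1.15e+17 + 1/6.49e+17 = 1.02365e-17
Step 2: 2*eps*eps0/q = 2*11.7*8.854e-14/1.602e-19 = 1.293281e+07
Step 3: W^2 = 1.293281e+07 * 1.02365e-17 * 0.864 = 1.14382e-10
Step 4: W = sqrt(1.14382e-10) = 1.069e-05 cm = 0.1069 um

0.1069


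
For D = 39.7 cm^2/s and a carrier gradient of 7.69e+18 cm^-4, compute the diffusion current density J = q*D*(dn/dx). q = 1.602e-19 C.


Step 1: J = q * D * (dn/dx)
Step 2: J = 1.602e-19 * 39.7 * 7.69e+18
Step 3: J = 4.89e+01 A/cm^2

4.89e+01


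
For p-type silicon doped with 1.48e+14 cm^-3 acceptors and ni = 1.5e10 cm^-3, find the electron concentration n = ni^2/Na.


Step 1: Majority hole concentration p ≈ Na = 1.48e+14 cm^-3
Step 2: n = ni^2 / Na = (1.5e10)^2 / 1.48e+14
Step 3: n = 1.52e+06 cm^-3

1.52e+06


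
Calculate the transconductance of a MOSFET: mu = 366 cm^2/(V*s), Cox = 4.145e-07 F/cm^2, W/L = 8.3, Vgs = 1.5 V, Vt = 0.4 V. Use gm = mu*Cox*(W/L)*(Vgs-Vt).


Step 1: Vov = Vgs - Vt = 1.5 - 0.4 = 1.1 V
Step 2: gm = mu * Cox * (W/L) * Vov
Step 3: gm = 366 * 4.145e-07 * 8.3 * 1.1 = 1.39e-03 S

1.39e-03


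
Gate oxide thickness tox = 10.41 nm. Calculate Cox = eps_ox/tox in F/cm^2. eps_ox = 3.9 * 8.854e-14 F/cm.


Step 1: eps_ox = 3.9 * 8.854e-14 = 3.45306e-13 F/cm
Step 2: tox in cm = 10.41 nm * 1e-7 = 1.0410e-06 cm
Step 3: Cox = 3.45306e-13 / 1.0410e-06 = 3.32e-07 F/cm^2

3.32e-07


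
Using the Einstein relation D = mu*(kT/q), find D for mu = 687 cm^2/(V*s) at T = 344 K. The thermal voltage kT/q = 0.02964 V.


Step 1: D = mu * (kT/q)
Step 2: D = 687 * 0.02964
Step 3: D = 20.36 cm^2/s

20.36


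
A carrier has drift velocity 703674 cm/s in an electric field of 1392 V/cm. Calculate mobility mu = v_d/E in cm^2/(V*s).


Step 1: mu = v_d / E
Step 2: mu = 703674 / 1392
Step 3: mu = 505.51 cm^2/(V*s)

505.51


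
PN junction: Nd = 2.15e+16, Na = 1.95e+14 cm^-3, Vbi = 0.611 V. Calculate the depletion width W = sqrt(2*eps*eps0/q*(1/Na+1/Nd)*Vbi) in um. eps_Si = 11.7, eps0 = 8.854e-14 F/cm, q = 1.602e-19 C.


Step 1: 1/Na + 1/Nd = 1/1.95e+14 + 1/2.15e+16 = 5.17472e-15
Step 2: 2*eps*eps0/q = 2*11.7*8.854e-14/1.602e-19 = 1.293281e+07
Step 3: W^2 = 1.293281e+07 * 5.17472e-15 * 0.611 = 4.08904e-08
Step 4: W = sqrt(4.08904e-08) = 2.022e-04 cm = 2.022 um

2.022


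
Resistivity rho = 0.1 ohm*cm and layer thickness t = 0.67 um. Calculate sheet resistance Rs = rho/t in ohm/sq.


Step 1: Convert thickness to cm: t = 0.67 um = 6.7000e-05 cm
Step 2: Rs = rho / t = 0.1 / 6.7000e-05
Step 3: Rs = 1492.5 ohm/sq

1492.5


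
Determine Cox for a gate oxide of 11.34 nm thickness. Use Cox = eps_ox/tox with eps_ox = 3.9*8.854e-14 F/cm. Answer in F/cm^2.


Step 1: eps_ox = 3.9 * 8.854e-14 = 3.45306e-13 F/cm
Step 2: tox in cm = 11.34 nm * 1e-7 = 1.1340e-06 cm
Step 3: Cox = 3.45306e-13 / 1.1340e-06 = 3.05e-07 F/cm^2

3.05e-07


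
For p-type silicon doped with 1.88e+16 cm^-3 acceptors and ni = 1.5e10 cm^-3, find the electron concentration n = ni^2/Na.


Step 1: Majority hole concentration p ≈ Na = 1.88e+16 cm^-3
Step 2: n = ni^2 / Na = (1.5e10)^2 / 1.88e+16
Step 3: n = 1.20e+04 cm^-3

1.20e+04


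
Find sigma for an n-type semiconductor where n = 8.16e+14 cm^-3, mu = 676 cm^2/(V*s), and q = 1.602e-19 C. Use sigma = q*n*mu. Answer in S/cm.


Step 1: sigma = q * n * mu
Step 2: sigma = 1.602e-19 * 8.16e+14 * 676
Step 3: sigma = 8.837e-02 S/cm

8.837e-02


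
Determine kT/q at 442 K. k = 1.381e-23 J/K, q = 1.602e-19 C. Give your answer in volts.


Step 1: kT = 1.381e-23 * 442 = 6.10402e-21 J
Step 2: Vt = kT/q = 6.10402e-21 / 1.602e-19
Step 3: Vt = 0.0381 V

0.0381


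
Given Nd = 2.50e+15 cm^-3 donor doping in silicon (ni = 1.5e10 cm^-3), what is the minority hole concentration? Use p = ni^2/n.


Step 1: Since Nd >> ni, n ≈ Nd = 2.50e+15 cm^-3
Step 2: p = ni^2 / n = (1.5e10)^2 / 2.50e+15
Step 3: p = 2.25e20 / 2.50e+15 = 9.00e+04 cm^-3

9.00e+04


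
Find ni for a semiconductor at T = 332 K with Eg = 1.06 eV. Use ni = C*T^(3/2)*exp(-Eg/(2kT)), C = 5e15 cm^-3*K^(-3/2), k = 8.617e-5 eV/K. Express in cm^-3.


Step 1: Compute kT = 8.617e-5 * 332 = 0.02860844 eV
Step 2: Exponent = -Eg/(2kT) = -1.06/(2*0.02860844) = -18.52600
Step 3: T^(3/2) = 332^1.5 = 6049.33
Step 4: ni = 5e15 * 6049.33 * exp(-18.52600) = 2.72e+11 cm^-3

2.72e+11


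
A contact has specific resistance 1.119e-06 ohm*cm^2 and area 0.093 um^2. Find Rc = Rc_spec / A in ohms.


Step 1: Convert area to cm^2: 0.093 um^2 = 9.3000e-10 cm^2
Step 2: Rc = Rc_spec / A = 1.119e-06 / 9.3000e-10
Step 3: Rc = 1.20e+03 ohms

1.20e+03


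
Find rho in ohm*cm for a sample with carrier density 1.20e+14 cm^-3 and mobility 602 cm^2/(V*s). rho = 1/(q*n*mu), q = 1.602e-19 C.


Step 1: sigma = q * n * mu = 1.602e-19 * 1.20e+14 * 602 = 1.15728e-02 S/cm
Step 2: rho = 1 / sigma = 1 / 1.15728e-02 = 86.41 ohm*cm

86.41


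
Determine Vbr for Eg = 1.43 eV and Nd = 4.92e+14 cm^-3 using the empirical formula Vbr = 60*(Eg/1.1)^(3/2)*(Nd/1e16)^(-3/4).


Step 1: Eg/1.1 = 1.43/1.1 = 1.300000
Step 2: (Eg/1.1)^1.5 = 1.300000^1.5 = 1.482228
Step 3: (Nd/1e16)^(-0.75) = (0.0492)^(-0.75) = 9.572518
Step 4: Vbr = 60 * 1.482228 * 9.572518 = 851.3 V

851.3


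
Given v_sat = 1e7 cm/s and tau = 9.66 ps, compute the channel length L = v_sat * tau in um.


Step 1: tau in seconds = 9.66 ps * 1e-12 = 9.6600e-12 s
Step 2: L = v_sat * tau = 1e7 * 9.6600e-12 = 9.6600e-05 cm
Step 3: L in um = 9.6600e-05 * 1e4 = 0.966 um

0.966


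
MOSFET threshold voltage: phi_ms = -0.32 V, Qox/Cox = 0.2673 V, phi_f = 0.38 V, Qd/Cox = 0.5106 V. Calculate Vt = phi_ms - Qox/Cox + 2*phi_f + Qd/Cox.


Step 1: Vt = phi_ms - Qox/Cox + 2*phi_f + Qd/Cox
Step 2: Vt = -0.32 - 0.2673 + 2*0.38 + 0.5106
Step 3: Vt = -0.32 - 0.2673 + 0.76 + 0.5106
Step 4: Vt = 0.6833 V

0.6833


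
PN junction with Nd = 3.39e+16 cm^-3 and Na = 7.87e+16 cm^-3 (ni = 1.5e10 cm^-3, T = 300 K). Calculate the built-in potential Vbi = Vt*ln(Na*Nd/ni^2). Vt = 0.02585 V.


Step 1: Compute Na*Nd/ni^2 = 7.87e+16 * 3.39e+16 / (1.5e10)^2 = 1.1857e+13
Step 2: ln(1.1857e+13) = 30.1039
Step 3: Vbi = 0.02585 * 30.1039 = 0.778 V

0.778


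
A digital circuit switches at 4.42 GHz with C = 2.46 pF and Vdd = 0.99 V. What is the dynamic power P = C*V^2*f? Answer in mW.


Step 1: V^2 = 0.99^2 = 0.9801 V^2
Step 2: P = C*V^2*f = 2.46e-12 F * 0.9801 * 4.42e9 Hz
Step 3: P = 1.065682332e-02 W
Step 4: P = 10.657 mW

10.657


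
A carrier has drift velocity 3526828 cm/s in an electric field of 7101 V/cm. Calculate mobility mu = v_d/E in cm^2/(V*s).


Step 1: mu = v_d / E
Step 2: mu = 3526828 / 7101
Step 3: mu = 496.67 cm^2/(V*s)

496.67


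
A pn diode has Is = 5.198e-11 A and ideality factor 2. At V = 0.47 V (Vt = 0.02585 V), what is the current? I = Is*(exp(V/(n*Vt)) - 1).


Step 1: V/(n*Vt) = 0.47/(2*0.02585) = 9.0909
Step 2: exp(9.0909) = 8.8742e+03
Step 3: I = 5.198e-11 * (8.8742e+03 - 1) = 4.61e-07 A

4.61e-07


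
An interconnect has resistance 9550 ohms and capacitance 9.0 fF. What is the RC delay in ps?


Step 1: tau = R * C
Step 2: tau = 9550 * 9.0 fF = 9550 * 9.0e-15 F
Step 3: tau = 8.595e-11 s = 85.95 ps

85.95


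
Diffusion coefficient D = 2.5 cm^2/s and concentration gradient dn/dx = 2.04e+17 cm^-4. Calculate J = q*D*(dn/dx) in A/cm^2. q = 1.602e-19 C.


Step 1: J = q * D * (dn/dx)
Step 2: J = 1.602e-19 * 2.5 * 2.04e+17
Step 3: J = 8.17e-02 A/cm^2

8.17e-02


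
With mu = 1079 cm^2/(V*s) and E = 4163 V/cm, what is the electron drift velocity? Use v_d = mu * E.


Step 1: v_d = mu * E
Step 2: v_d = 1079 * 4163 = 4491877
Step 3: v_d = 4.49e+06 cm/s

4.49e+06


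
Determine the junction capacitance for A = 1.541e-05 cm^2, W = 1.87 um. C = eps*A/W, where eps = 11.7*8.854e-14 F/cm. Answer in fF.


Step 1: eps_Si = 11.7 * 8.854e-14 = 1.035918e-12 F/cm
Step 2: W in cm = 1.87 * 1e-4 = 1.87e-04 cm
Step 3: C = 1.035918e-12 * 1.541e-05 / 1.87e-04 = 8.536629e-14 F
Step 4: C = 85.37 fF

85.37


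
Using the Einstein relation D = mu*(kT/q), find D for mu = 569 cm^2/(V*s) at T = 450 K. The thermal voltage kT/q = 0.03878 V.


Step 1: D = mu * (kT/q)
Step 2: D = 569 * 0.03878
Step 3: D = 22.07 cm^2/s

22.07


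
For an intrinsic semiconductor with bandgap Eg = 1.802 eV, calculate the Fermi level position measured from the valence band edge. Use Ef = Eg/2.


Step 1: For an intrinsic semiconductor, the Fermi level sits at midgap.
Step 2: Ef = Eg / 2 = 1.802 / 2 = 0.901 eV

0.901


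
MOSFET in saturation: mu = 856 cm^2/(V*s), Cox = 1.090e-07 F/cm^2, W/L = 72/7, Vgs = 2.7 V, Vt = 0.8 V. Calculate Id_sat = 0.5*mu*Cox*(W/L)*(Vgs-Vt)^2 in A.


Step 1: Overdrive voltage Vov = Vgs - Vt = 2.7 - 0.8 = 1.9 V
Step 2: W/L = 72/7 = 10.2857
Step 3: Id = 0.5 * 856 * 1.090e-07 * 10.2857 * 1.9^2
Step 4: Id = 1.73e-03 A

1.73e-03


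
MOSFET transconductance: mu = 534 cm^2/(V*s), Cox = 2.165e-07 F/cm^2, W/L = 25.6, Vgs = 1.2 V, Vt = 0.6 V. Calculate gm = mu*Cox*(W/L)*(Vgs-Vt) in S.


Step 1: Vov = Vgs - Vt = 1.2 - 0.6 = 0.6 V
Step 2: gm = mu * Cox * (W/L) * Vov
Step 3: gm = 534 * 2.165e-07 * 25.6 * 0.6 = 1.78e-03 S

1.78e-03


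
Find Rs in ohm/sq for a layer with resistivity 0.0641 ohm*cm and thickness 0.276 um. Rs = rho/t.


Step 1: Convert thickness to cm: t = 0.276 um = 2.7600e-05 cm
Step 2: Rs = rho / t = 0.0641 / 2.7600e-05
Step 3: Rs = 2322.5 ohm/sq

2322.5


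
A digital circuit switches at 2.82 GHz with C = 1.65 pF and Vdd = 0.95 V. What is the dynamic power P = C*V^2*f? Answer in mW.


Step 1: V^2 = 0.95^2 = 0.9025 V^2
Step 2: P = C*V^2*f = 1.65e-12 F * 0.9025 * 2.82e9 Hz
Step 3: P = 4.1993325e-03 W
Step 4: P = 4.199 mW

4.199


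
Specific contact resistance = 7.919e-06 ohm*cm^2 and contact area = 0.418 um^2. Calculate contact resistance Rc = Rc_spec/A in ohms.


Step 1: Convert area to cm^2: 0.418 um^2 = 4.1800e-09 cm^2
Step 2: Rc = Rc_spec / A = 7.919e-06 / 4.1800e-09
Step 3: Rc = 1.89e+03 ohms

1.89e+03


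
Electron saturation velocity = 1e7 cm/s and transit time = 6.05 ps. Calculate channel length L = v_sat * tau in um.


Step 1: tau in seconds = 6.05 ps * 1e-12 = 6.0500e-12 s
Step 2: L = v_sat * tau = 1e7 * 6.0500e-12 = 6.0500e-05 cm
Step 3: L in um = 6.0500e-05 * 1e4 = 0.605 um

0.605


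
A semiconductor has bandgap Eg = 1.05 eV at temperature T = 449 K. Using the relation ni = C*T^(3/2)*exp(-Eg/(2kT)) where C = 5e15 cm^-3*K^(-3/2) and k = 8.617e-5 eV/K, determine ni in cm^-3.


Step 1: Compute kT = 8.617e-5 * 449 = 0.03869033 eV
Step 2: Exponent = -Eg/(2kT) = -1.05/(2*0.03869033) = -13.56928
Step 3: T^(3/2) = 449^1.5 = 9514.14
Step 4: ni = 5e15 * 9514.14 * exp(-13.56928) = 6.09e+13 cm^-3

6.09e+13


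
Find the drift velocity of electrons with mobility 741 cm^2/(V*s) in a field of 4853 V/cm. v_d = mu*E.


Step 1: v_d = mu * E
Step 2: v_d = 741 * 4853 = 3596073
Step 3: v_d = 3.60e+06 cm/s

3.60e+06


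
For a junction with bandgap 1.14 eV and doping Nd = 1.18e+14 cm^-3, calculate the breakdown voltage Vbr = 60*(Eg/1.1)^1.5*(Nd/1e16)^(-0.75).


Step 1: Eg/1.1 = 1.14/1.1 = 1.036364
Step 2: (Eg/1.1)^1.5 = 1.036364^1.5 = 1.055039
Step 3: (Nd/1e16)^(-0.75) = (0.0118)^(-0.75) = 27.931129
Step 4: Vbr = 60 * 1.055039 * 27.931129 = 1768.1 V

1768.1


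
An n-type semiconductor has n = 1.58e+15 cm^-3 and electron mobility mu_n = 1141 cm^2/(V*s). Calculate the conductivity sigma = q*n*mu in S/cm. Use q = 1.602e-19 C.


Step 1: sigma = q * n * mu
Step 2: sigma = 1.602e-19 * 1.58e+15 * 1141
Step 3: sigma = 2.888e-01 S/cm

2.888e-01


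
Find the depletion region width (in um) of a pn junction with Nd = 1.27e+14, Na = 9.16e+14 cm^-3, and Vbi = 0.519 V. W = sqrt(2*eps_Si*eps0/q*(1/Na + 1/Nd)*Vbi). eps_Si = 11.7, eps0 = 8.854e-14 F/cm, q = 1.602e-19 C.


Step 1: 1/Na + 1/Nd = 1/9.16e+14 + 1/1.27e+14 = 8.96572e-15
Step 2: 2*eps*eps0/q = 2*11.7*8.854e-14/1.602e-19 = 1.293281e+07
Step 3: W^2 = 1.293281e+07 * 8.96572e-15 * 0.519 = 6.01791e-08
Step 4: W = sqrt(6.01791e-08) = 2.453e-04 cm = 2.453 um

2.453


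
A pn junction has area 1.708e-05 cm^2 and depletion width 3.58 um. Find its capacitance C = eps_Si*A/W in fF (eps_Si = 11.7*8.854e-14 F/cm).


Step 1: eps_Si = 11.7 * 8.854e-14 = 1.035918e-12 F/cm
Step 2: W in cm = 3.58 * 1e-4 = 3.58e-04 cm
Step 3: C = 1.035918e-12 * 1.708e-05 / 3.58e-04 = 4.942313e-14 F
Step 4: C = 49.42 fF

49.42


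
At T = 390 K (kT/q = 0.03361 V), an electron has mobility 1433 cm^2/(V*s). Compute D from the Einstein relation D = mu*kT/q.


Step 1: D = mu * (kT/q)
Step 2: D = 1433 * 0.03361
Step 3: D = 48.16 cm^2/s

48.16


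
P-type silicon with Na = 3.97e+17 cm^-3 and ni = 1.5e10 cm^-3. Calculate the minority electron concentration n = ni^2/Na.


Step 1: Majority hole concentration p ≈ Na = 3.97e+17 cm^-3
Step 2: n = ni^2 / Na = (1.5e10)^2 / 3.97e+17
Step 3: n = 5.67e+02 cm^-3

5.67e+02


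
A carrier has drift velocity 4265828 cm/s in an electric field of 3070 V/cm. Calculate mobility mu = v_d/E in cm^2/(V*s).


Step 1: mu = v_d / E
Step 2: mu = 4265828 / 3070
Step 3: mu = 1389.52 cm^2/(V*s)

1389.52


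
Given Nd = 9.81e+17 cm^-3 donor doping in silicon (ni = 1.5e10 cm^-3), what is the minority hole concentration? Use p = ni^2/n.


Step 1: Since Nd >> ni, n ≈ Nd = 9.81e+17 cm^-3
Step 2: p = ni^2 / n = (1.5e10)^2 / 9.81e+17
Step 3: p = 2.25e20 / 9.81e+17 = 2.29e+02 cm^-3

2.29e+02


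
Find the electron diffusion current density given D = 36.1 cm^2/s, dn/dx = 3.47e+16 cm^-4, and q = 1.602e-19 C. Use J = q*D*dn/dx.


Step 1: J = q * D * (dn/dx)
Step 2: J = 1.602e-19 * 36.1 * 3.47e+16
Step 3: J = 2.01e-01 A/cm^2

2.01e-01


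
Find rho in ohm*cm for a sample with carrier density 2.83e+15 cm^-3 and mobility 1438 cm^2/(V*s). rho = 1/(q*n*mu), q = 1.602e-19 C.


Step 1: sigma = q * n * mu = 1.602e-19 * 2.83e+15 * 1438 = 6.51940e-01 S/cm
Step 2: rho = 1 / sigma = 1 / 6.51940e-01 = 1.534 ohm*cm

1.534


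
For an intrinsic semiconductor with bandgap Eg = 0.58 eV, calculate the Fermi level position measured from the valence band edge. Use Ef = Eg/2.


Step 1: For an intrinsic semiconductor, the Fermi level sits at midgap.
Step 2: Ef = Eg / 2 = 0.58 / 2 = 0.29 eV

0.29


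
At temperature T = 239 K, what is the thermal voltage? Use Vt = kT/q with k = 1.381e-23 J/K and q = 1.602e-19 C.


Step 1: kT = 1.381e-23 * 239 = 3.30059e-21 J
Step 2: Vt = kT/q = 3.30059e-21 / 1.602e-19
Step 3: Vt = 0.0206 V

0.0206


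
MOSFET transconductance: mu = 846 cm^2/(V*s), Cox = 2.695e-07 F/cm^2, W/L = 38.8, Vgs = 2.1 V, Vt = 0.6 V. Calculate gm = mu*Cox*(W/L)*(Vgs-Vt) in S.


Step 1: Vov = Vgs - Vt = 2.1 - 0.6 = 1.5 V
Step 2: gm = mu * Cox * (W/L) * Vov
Step 3: gm = 846 * 2.695e-07 * 38.8 * 1.5 = 1.33e-02 S

1.33e-02


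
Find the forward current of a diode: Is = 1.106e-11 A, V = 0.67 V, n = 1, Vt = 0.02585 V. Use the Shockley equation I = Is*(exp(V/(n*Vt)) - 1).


Step 1: V/(n*Vt) = 0.67/(1*0.02585) = 25.9188
Step 2: exp(25.9188) = 1.8046e+11
Step 3: I = 1.106e-11 * (1.8046e+11 - 1) = 2.00e+00 A

2.00e+00


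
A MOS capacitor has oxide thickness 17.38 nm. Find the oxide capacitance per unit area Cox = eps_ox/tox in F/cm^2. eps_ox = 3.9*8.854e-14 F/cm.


Step 1: eps_ox = 3.9 * 8.854e-14 = 3.45306e-13 F/cm
Step 2: tox in cm = 17.38 nm * 1e-7 = 1.7380e-06 cm
Step 3: Cox = 3.45306e-13 / 1.7380e-06 = 1.99e-07 F/cm^2

1.99e-07


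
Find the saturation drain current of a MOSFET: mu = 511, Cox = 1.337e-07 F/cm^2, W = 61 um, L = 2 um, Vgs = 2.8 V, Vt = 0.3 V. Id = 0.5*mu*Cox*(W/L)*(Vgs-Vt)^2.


Step 1: Overdrive voltage Vov = Vgs - Vt = 2.8 - 0.3 = 2.5 V
Step 2: W/L = 61/2 = 30.5
Step 3: Id = 0.5 * 511 * 1.337e-07 * 30.5 * 2.5^2
Step 4: Id = 6.51e-03 A

6.51e-03


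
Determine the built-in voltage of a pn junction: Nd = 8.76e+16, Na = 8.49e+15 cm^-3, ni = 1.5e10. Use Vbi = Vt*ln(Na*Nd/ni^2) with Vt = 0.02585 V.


Step 1: Compute Na*Nd/ni^2 = 8.49e+15 * 8.76e+16 / (1.5e10)^2 = 3.3054e+12
Step 2: ln(3.3054e+12) = 28.8266
Step 3: Vbi = 0.02585 * 28.8266 = 0.745 V

0.745


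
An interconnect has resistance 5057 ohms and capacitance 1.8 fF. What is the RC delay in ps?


Step 1: tau = R * C
Step 2: tau = 5057 * 1.8 fF = 5057 * 1.8e-15 F
Step 3: tau = 9.1026e-12 s = 9.1026 ps

9.1026


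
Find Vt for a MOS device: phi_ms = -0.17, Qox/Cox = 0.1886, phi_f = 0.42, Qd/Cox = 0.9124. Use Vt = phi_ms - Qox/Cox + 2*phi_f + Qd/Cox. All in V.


Step 1: Vt = phi_ms - Qox/Cox + 2*phi_f + Qd/Cox
Step 2: Vt = -0.17 - 0.1886 + 2*0.42 + 0.9124
Step 3: Vt = -0.17 - 0.1886 + 0.84 + 0.9124
Step 4: Vt = 1.3938 V

1.3938


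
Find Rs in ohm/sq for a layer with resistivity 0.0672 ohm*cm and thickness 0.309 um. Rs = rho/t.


Step 1: Convert thickness to cm: t = 0.309 um = 3.0900e-05 cm
Step 2: Rs = rho / t = 0.0672 / 3.0900e-05
Step 3: Rs = 2174.8 ohm/sq

2174.8


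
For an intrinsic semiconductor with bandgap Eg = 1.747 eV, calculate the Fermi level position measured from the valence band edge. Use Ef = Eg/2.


Step 1: For an intrinsic semiconductor, the Fermi level sits at midgap.
Step 2: Ef = Eg / 2 = 1.747 / 2 = 0.8735 eV

0.8735


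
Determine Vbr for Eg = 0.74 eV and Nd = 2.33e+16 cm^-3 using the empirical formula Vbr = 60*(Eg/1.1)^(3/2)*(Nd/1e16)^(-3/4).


Step 1: Eg/1.1 = 0.74/1.1 = 0.672727
Step 2: (Eg/1.1)^1.5 = 0.672727^1.5 = 0.551770
Step 3: (Nd/1e16)^(-0.75) = (2.33)^(-0.75) = 0.530253
Step 4: Vbr = 60 * 0.551770 * 0.530253 = 17.6 V

17.6


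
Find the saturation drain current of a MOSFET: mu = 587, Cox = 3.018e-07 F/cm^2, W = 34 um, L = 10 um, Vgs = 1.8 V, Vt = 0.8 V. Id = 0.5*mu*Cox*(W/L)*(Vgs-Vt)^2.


Step 1: Overdrive voltage Vov = Vgs - Vt = 1.8 - 0.8 = 1.0 V
Step 2: W/L = 34/10 = 3.4
Step 3: Id = 0.5 * 587 * 3.018e-07 * 3.4 * 1.0^2
Step 4: Id = 3.01e-04 A

3.01e-04


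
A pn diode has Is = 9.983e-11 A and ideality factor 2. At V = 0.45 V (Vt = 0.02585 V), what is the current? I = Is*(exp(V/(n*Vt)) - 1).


Step 1: V/(n*Vt) = 0.45/(2*0.02585) = 8.7041
Step 2: exp(8.7041) = 6.0276e+03
Step 3: I = 9.983e-11 * (6.0276e+03 - 1) = 6.02e-07 A

6.02e-07


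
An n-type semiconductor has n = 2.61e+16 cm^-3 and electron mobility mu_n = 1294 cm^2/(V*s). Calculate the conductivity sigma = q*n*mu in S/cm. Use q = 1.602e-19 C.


Step 1: sigma = q * n * mu
Step 2: sigma = 1.602e-19 * 2.61e+16 * 1294
Step 3: sigma = 5.410e+00 S/cm

5.410e+00


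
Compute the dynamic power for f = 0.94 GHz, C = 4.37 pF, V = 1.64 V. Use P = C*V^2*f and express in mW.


Step 1: V^2 = 1.64^2 = 2.6896 V^2
Step 2: P = C*V^2*f = 4.37e-12 F * 2.6896 * 0.94e9 Hz
Step 3: P = 1.104833888e-02 W
Step 4: P = 11.048 mW

11.048


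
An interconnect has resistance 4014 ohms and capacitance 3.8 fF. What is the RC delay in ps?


Step 1: tau = R * C
Step 2: tau = 4014 * 3.8 fF = 4014 * 3.8e-15 F
Step 3: tau = 1.52532e-11 s = 15.2532 ps

15.2532


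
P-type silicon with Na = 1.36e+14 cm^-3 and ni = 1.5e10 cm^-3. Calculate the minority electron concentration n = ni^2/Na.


Step 1: Majority hole concentration p ≈ Na = 1.36e+14 cm^-3
Step 2: n = ni^2 / Na = (1.5e10)^2 / 1.36e+14
Step 3: n = 1.65e+06 cm^-3

1.65e+06


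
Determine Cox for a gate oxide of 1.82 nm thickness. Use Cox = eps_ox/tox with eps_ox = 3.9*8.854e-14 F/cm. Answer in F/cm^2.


Step 1: eps_ox = 3.9 * 8.854e-14 = 3.45306e-13 F/cm
Step 2: tox in cm = 1.82 nm * 1e-7 = 1.8200e-07 cm
Step 3: Cox = 3.45306e-13 / 1.8200e-07 = 1.90e-06 F/cm^2

1.90e-06


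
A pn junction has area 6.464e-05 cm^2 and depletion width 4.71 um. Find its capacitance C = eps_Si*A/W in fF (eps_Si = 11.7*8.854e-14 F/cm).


Step 1: eps_Si = 11.7 * 8.854e-14 = 1.035918e-12 F/cm
Step 2: W in cm = 4.71 * 1e-4 = 4.71e-04 cm
Step 3: C = 1.035918e-12 * 6.464e-05 / 4.71e-04 = 1.421693e-13 F
Step 4: C = 142.17 fF

142.17


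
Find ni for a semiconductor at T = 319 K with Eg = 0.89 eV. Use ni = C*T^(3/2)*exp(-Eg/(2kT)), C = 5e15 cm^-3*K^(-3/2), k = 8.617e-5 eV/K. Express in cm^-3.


Step 1: Compute kT = 8.617e-5 * 319 = 0.02748823 eV
Step 2: Exponent = -Eg/(2kT) = -0.89/(2*0.02748823) = -16.18875
Step 3: T^(3/2) = 319^1.5 = 5697.52
Step 4: ni = 5e15 * 5697.52 * exp(-16.18875) = 2.65e+12 cm^-3

2.65e+12


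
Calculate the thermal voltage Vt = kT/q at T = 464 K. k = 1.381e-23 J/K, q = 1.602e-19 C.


Step 1: kT = 1.381e-23 * 464 = 6.40784e-21 J
Step 2: Vt = kT/q = 6.40784e-21 / 1.602e-19
Step 3: Vt = 0.04 V

0.04


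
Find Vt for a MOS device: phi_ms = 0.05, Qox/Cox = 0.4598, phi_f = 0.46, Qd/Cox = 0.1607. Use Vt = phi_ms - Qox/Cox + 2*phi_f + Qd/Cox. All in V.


Step 1: Vt = phi_ms - Qox/Cox + 2*phi_f + Qd/Cox
Step 2: Vt = 0.05 - 0.4598 + 2*0.46 + 0.1607
Step 3: Vt = 0.05 - 0.4598 + 0.92 + 0.1607
Step 4: Vt = 0.6709 V

0.6709


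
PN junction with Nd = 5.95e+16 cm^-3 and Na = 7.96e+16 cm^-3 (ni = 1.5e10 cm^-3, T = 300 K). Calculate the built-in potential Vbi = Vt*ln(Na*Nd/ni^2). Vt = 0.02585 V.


Step 1: Compute Na*Nd/ni^2 = 7.96e+16 * 5.95e+16 / (1.5e10)^2 = 2.1050e+13
Step 2: ln(2.1050e+13) = 30.6779
Step 3: Vbi = 0.02585 * 30.6779 = 0.793 V

0.793


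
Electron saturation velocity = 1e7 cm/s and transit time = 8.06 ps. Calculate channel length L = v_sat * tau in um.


Step 1: tau in seconds = 8.06 ps * 1e-12 = 8.0600e-12 s
Step 2: L = v_sat * tau = 1e7 * 8.0600e-12 = 8.0600e-05 cm
Step 3: L in um = 8.0600e-05 * 1e4 = 0.806 um

0.806


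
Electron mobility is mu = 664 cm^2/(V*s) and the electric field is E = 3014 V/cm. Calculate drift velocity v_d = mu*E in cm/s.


Step 1: v_d = mu * E
Step 2: v_d = 664 * 3014 = 2001296
Step 3: v_d = 2.00e+06 cm/s

2.00e+06


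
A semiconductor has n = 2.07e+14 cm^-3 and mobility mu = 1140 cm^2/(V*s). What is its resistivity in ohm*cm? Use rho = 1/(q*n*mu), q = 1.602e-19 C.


Step 1: sigma = q * n * mu = 1.602e-19 * 2.07e+14 * 1140 = 3.78040e-02 S/cm
Step 2: rho = 1 / sigma = 1 / 3.78040e-02 = 26.45 ohm*cm

26.45


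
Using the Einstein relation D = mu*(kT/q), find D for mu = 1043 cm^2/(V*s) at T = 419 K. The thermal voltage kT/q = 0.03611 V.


Step 1: D = mu * (kT/q)
Step 2: D = 1043 * 0.03611
Step 3: D = 37.66 cm^2/s

37.66


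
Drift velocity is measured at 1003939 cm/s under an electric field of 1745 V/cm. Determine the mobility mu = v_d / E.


Step 1: mu = v_d / E
Step 2: mu = 1003939 / 1745
Step 3: mu = 575.32 cm^2/(V*s)

575.32


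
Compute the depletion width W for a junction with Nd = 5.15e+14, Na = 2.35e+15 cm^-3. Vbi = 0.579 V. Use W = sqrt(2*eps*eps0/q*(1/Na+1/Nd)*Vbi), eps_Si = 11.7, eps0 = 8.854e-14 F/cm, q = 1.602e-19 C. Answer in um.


Step 1: 1/Na + 1/Nd = 1/2.35e+15 + 1/5.15e+14 = 2.36728e-15
Step 2: 2*eps*eps0/q = 2*11.7*8.854e-14/1.602e-19 = 1.293281e+07
Step 3: W^2 = 1.293281e+07 * 2.36728e-15 * 0.579 = 1.77264e-08
Step 4: W = sqrt(1.77264e-08) = 1.331e-04 cm = 1.331 um

1.331


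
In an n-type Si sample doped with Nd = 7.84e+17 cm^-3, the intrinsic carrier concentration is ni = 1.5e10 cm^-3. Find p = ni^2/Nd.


Step 1: Since Nd >> ni, n ≈ Nd = 7.84e+17 cm^-3
Step 2: p = ni^2 / n = (1.5e10)^2 / 7.84e+17
Step 3: p = 2.25e20 / 7.84e+17 = 2.87e+02 cm^-3

2.87e+02


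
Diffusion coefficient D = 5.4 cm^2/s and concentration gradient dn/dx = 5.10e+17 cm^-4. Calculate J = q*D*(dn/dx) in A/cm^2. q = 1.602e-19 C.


Step 1: J = q * D * (dn/dx)
Step 2: J = 1.602e-19 * 5.4 * 5.10e+17
Step 3: J = 4.41e-01 A/cm^2

4.41e-01


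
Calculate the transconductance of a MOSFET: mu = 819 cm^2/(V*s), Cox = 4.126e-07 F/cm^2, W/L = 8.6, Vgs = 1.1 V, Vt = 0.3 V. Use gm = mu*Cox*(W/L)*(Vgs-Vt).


Step 1: Vov = Vgs - Vt = 1.1 - 0.3 = 0.8 V
Step 2: gm = mu * Cox * (W/L) * Vov
Step 3: gm = 819 * 4.126e-07 * 8.6 * 0.8 = 2.32e-03 S

2.32e-03


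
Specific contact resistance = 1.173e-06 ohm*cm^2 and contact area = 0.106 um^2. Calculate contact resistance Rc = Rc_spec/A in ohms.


Step 1: Convert area to cm^2: 0.106 um^2 = 1.0600e-09 cm^2
Step 2: Rc = Rc_spec / A = 1.173e-06 / 1.0600e-09
Step 3: Rc = 1.11e+03 ohms

1.11e+03


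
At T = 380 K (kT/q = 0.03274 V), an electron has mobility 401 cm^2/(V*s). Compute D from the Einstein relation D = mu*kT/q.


Step 1: D = mu * (kT/q)
Step 2: D = 401 * 0.03274
Step 3: D = 13.13 cm^2/s

13.13


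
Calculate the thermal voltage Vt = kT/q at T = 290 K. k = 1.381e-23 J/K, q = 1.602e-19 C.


Step 1: kT = 1.381e-23 * 290 = 4.0049e-21 J
Step 2: Vt = kT/q = 4.0049e-21 / 1.602e-19
Step 3: Vt = 0.025 V

0.025


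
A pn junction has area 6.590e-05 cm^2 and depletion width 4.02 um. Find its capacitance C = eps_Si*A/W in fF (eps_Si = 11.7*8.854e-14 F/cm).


Step 1: eps_Si = 11.7 * 8.854e-14 = 1.035918e-12 F/cm
Step 2: W in cm = 4.02 * 1e-4 = 4.02e-04 cm
Step 3: C = 1.035918e-12 * 6.590e-05 / 4.02e-04 = 1.698184e-13 F
Step 4: C = 169.82 fF

169.82


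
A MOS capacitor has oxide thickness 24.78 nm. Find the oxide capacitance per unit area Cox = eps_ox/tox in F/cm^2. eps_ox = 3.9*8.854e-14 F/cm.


Step 1: eps_ox = 3.9 * 8.854e-14 = 3.45306e-13 F/cm
Step 2: tox in cm = 24.78 nm * 1e-7 = 2.4780e-06 cm
Step 3: Cox = 3.45306e-13 / 2.4780e-06 = 1.39e-07 F/cm^2

1.39e-07


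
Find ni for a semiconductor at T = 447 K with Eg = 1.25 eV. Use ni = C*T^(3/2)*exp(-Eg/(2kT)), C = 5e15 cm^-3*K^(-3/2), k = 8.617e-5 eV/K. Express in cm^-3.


Step 1: Compute kT = 8.617e-5 * 447 = 0.03851799 eV
Step 2: Exponent = -Eg/(2kT) = -1.25/(2*0.03851799) = -16.22618
Step 3: T^(3/2) = 447^1.5 = 9450.64
Step 4: ni = 5e15 * 9450.64 * exp(-16.22618) = 4.24e+12 cm^-3

4.24e+12


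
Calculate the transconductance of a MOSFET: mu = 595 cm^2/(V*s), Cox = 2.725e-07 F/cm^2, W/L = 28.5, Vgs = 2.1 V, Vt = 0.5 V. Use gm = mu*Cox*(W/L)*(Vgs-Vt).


Step 1: Vov = Vgs - Vt = 2.1 - 0.5 = 1.6 V
Step 2: gm = mu * Cox * (W/L) * Vov
Step 3: gm = 595 * 2.725e-07 * 28.5 * 1.6 = 7.39e-03 S

7.39e-03


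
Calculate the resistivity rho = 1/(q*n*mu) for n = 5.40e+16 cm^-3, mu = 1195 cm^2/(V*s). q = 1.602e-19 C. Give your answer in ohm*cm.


Step 1: sigma = q * n * mu = 1.602e-19 * 5.40e+16 * 1195 = 1.03377e+01 S/cm
Step 2: rho = 1 / sigma = 1 / 1.03377e+01 = 0.09673 ohm*cm

0.09673


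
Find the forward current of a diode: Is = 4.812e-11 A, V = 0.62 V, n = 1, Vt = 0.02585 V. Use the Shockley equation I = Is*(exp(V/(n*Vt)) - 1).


Step 1: V/(n*Vt) = 0.62/(1*0.02585) = 23.9845
Step 2: exp(23.9845) = 2.6082e+10
Step 3: I = 4.812e-11 * (2.6082e+10 - 1) = 1.26e+00 A

1.26e+00


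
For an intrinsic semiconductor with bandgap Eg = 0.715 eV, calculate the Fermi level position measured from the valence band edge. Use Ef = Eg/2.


Step 1: For an intrinsic semiconductor, the Fermi level sits at midgap.
Step 2: Ef = Eg / 2 = 0.715 / 2 = 0.3575 eV

0.3575


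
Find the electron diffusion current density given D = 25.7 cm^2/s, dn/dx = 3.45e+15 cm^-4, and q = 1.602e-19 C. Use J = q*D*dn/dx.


Step 1: J = q * D * (dn/dx)
Step 2: J = 1.602e-19 * 25.7 * 3.45e+15
Step 3: J = 1.42e-02 A/cm^2

1.42e-02


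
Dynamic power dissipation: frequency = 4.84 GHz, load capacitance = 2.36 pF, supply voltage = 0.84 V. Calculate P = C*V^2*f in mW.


Step 1: V^2 = 0.84^2 = 0.7056 V^2
Step 2: P = C*V^2*f = 2.36e-12 F * 0.7056 * 4.84e9 Hz
Step 3: P = 8.05964544e-03 W
Step 4: P = 8.06 mW

8.06


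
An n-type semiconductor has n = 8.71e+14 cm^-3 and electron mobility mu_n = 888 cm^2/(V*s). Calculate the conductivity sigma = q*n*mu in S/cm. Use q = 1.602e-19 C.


Step 1: sigma = q * n * mu
Step 2: sigma = 1.602e-19 * 8.71e+14 * 888
Step 3: sigma = 1.239e-01 S/cm

1.239e-01


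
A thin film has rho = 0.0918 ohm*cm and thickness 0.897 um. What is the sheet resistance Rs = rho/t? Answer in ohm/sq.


Step 1: Convert thickness to cm: t = 0.897 um = 8.9700e-05 cm
Step 2: Rs = rho / t = 0.0918 / 8.9700e-05
Step 3: Rs = 1023.4 ohm/sq

1023.4


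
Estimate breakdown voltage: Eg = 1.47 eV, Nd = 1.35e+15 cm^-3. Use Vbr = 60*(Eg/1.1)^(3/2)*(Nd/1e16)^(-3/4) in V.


Step 1: Eg/1.1 = 1.47/1.1 = 1.336364
Step 2: (Eg/1.1)^1.5 = 1.336364^1.5 = 1.544853
Step 3: (Nd/1e16)^(-0.75) = (0.135)^(-0.75) = 4.490034
Step 4: Vbr = 60 * 1.544853 * 4.490034 = 416.2 V

416.2


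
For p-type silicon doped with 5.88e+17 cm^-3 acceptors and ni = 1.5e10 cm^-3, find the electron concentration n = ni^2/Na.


Step 1: Majority hole concentration p ≈ Na = 5.88e+17 cm^-3
Step 2: n = ni^2 / Na = (1.5e10)^2 / 5.88e+17
Step 3: n = 3.83e+02 cm^-3

3.83e+02


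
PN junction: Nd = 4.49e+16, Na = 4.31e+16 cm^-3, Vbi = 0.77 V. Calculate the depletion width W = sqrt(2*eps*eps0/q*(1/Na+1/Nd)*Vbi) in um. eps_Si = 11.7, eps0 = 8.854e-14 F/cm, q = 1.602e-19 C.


Step 1: 1/Na + 1/Nd = 1/4.31e+16 + 1/4.49e+16 = 4.54736e-17
Step 2: 2*eps*eps0/q = 2*11.7*8.854e-14/1.602e-19 = 1.293281e+07
Step 3: W^2 = 1.293281e+07 * 4.54736e-17 * 0.77 = 4.52838e-10
Step 4: W = sqrt(4.52838e-10) = 2.128e-05 cm = 0.2128 um

0.2128


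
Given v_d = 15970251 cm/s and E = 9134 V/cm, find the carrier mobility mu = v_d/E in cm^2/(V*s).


Step 1: mu = v_d / E
Step 2: mu = 15970251 / 9134
Step 3: mu = 1748.44 cm^2/(V*s)

1748.44


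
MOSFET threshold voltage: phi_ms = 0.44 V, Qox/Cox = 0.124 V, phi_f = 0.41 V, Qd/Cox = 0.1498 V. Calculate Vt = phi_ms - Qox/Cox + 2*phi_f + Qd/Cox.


Step 1: Vt = phi_ms - Qox/Cox + 2*phi_f + Qd/Cox
Step 2: Vt = 0.44 - 0.124 + 2*0.41 + 0.1498
Step 3: Vt = 0.44 - 0.124 + 0.82 + 0.1498
Step 4: Vt = 1.2858 V

1.2858


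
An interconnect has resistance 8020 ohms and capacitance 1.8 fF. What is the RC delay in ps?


Step 1: tau = R * C
Step 2: tau = 8020 * 1.8 fF = 8020 * 1.8e-15 F
Step 3: tau = 1.4436e-11 s = 14.436 ps

14.436


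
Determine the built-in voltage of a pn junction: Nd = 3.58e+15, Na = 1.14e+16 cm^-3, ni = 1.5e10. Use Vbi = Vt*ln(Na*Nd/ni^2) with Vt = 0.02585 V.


Step 1: Compute Na*Nd/ni^2 = 1.14e+16 * 3.58e+15 / (1.5e10)^2 = 1.8139e+11
Step 2: ln(1.8139e+11) = 25.9239
Step 3: Vbi = 0.02585 * 25.9239 = 0.67 V

0.67


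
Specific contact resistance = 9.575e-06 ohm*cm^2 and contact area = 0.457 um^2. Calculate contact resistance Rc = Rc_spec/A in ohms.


Step 1: Convert area to cm^2: 0.457 um^2 = 4.5700e-09 cm^2
Step 2: Rc = Rc_spec / A = 9.575e-06 / 4.5700e-09
Step 3: Rc = 2.10e+03 ohms

2.10e+03


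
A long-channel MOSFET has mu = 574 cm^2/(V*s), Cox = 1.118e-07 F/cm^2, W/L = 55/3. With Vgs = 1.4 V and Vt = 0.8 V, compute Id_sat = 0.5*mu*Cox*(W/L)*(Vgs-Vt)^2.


Step 1: Overdrive voltage Vov = Vgs - Vt = 1.4 - 0.8 = 0.6 V
Step 2: W/L = 55/3 = 18.3333
Step 3: Id = 0.5 * 574 * 1.118e-07 * 18.3333 * 0.6^2
Step 4: Id = 2.12e-04 A

2.12e-04


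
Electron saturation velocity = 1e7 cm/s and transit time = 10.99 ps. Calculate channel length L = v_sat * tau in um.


Step 1: tau in seconds = 10.99 ps * 1e-12 = 1.0990e-11 s
Step 2: L = v_sat * tau = 1e7 * 1.0990e-11 = 1.0990e-04 cm
Step 3: L in um = 1.0990e-04 * 1e4 = 1.099 um

1.099


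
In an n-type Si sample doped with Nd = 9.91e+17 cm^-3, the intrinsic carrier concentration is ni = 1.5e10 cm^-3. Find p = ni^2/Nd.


Step 1: Since Nd >> ni, n ≈ Nd = 9.91e+17 cm^-3
Step 2: p = ni^2 / n = (1.5e10)^2 / 9.91e+17
Step 3: p = 2.25e20 / 9.91e+17 = 2.27e+02 cm^-3

2.27e+02


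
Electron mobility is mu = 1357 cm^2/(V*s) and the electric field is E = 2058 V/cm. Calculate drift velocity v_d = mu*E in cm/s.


Step 1: v_d = mu * E
Step 2: v_d = 1357 * 2058 = 2792706
Step 3: v_d = 2.79e+06 cm/s

2.79e+06


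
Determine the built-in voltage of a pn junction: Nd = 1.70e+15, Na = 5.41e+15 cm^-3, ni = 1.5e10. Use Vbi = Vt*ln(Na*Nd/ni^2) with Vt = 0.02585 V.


Step 1: Compute Na*Nd/ni^2 = 5.41e+15 * 1.70e+15 / (1.5e10)^2 = 4.0876e+10
Step 2: ln(4.0876e+10) = 24.4338
Step 3: Vbi = 0.02585 * 24.4338 = 0.632 V

0.632


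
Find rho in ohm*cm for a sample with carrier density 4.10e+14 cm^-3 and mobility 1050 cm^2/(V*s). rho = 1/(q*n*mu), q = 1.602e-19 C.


Step 1: sigma = q * n * mu = 1.602e-19 * 4.10e+14 * 1050 = 6.89661e-02 S/cm
Step 2: rho = 1 / sigma = 1 / 6.89661e-02 = 14.5 ohm*cm

14.5


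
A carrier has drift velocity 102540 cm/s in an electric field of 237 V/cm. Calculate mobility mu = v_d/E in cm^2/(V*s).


Step 1: mu = v_d / E
Step 2: mu = 102540 / 237
Step 3: mu = 432.66 cm^2/(V*s)

432.66
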